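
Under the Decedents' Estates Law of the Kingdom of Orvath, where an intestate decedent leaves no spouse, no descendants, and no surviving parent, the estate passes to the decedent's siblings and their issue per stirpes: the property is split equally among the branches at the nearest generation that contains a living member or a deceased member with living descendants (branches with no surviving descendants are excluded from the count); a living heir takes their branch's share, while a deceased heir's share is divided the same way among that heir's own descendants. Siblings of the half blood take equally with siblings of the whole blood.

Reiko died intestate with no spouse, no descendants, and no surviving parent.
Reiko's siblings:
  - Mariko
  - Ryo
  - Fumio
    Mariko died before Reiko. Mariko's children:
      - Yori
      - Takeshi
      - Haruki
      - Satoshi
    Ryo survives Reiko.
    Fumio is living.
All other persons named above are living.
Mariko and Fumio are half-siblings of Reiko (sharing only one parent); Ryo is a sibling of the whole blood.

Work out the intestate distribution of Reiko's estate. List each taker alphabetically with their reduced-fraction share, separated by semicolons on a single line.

Fumio 1/3; Haruki 1/12; Ryo 1/3; Satoshi 1/12; Takeshi 1/12; Yori 1/12

No spouse, descendants, or parent survives, so the estate passes to Reiko's siblings per stirpes.
Half-blood and whole-blood siblings take equally under the stated rule.
The estate is divided into 3 equal shares of 1/3 among Mariko, Ryo, Fumio.
Mariko predeceased; the 1/3 allotted to Mariko's branch passes to Mariko's issue by representation.
The 1/3 is divided into 4 equal shares of 1/12 among Yori, Takeshi, Haruki, Satoshi.
Yori is living and takes 1/12.
Takeshi is living and takes 1/12.
Haruki is living and takes 1/12.
Satoshi is living and takes 1/12.
Ryo is living and takes 1/3.
Fumio is living and takes 1/3.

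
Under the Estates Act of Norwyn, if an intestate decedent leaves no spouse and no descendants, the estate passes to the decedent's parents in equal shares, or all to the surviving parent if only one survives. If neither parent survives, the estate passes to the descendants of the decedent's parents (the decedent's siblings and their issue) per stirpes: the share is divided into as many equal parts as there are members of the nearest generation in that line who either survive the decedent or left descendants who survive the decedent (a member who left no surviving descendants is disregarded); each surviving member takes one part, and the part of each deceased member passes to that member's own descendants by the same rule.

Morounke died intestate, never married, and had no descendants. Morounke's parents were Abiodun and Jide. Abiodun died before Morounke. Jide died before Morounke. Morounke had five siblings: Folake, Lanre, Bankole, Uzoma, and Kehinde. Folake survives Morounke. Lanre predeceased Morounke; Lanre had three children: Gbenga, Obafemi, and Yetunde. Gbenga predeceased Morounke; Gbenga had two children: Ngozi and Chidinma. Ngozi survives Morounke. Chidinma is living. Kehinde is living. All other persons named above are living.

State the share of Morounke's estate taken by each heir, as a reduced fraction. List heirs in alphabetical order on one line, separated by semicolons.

Neither parent survives and there are no descendants, so the estate passes to Morounke's siblings and their issue per stirpes.
The estate is divided into 5 equal shares of 1/5 among Folake, Lanre, Bankole, Uzoma, Kehinde.
Folake is living and takes 1/5.
Lanre predeceased; the 1/5 allotted to Lanre's branch passes to Lanre's issue by representation.
The 1/5 is divided into 3 equal shares of 1/15 among Gbenga, Obafemi, Yetunde.
Gbenga predeceased; the 1/15 allotted to Gbenga's branch passes to Gbenga's issue by representation.
The 1/15 is divided into 2 equal shares of 1/30 among Ngozi, Chidinma.
Ngozi is living and takes 1/30.
Chidinma is living and takes 1/30.
Obafemi is living and takes 1/15.
Yetunde is living and takes 1/15.
Bankole is living and takes 1/5.
Uzoma is living and takes 1/5.
Kehinde is living and takes 1/5.

Bankole 1/5; Chidinma 1/30; Folake 1/5; Kehinde 1/5; Ngozi 1/30; Obafemi 1/15; Uzoma 1/5; Yetunde 1/15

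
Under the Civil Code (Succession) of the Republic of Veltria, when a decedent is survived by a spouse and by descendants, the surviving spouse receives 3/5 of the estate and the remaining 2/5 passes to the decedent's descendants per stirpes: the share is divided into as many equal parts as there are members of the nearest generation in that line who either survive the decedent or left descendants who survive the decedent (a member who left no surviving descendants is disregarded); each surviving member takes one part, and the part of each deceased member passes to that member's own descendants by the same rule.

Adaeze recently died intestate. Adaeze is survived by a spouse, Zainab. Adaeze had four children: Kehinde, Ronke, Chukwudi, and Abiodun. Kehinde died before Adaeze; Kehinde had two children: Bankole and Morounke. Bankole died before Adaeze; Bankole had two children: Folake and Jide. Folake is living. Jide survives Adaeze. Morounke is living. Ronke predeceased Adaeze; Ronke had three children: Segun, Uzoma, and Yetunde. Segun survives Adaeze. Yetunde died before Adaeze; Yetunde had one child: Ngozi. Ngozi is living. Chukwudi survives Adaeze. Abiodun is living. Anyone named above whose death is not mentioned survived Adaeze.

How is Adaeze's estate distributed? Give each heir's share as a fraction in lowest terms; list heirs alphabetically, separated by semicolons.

Zainab, as surviving spouse, takes 3/5.
The remaining 2/5 passes to Adaeze's descendants per stirpes.
The 2/5 is divided into 4 equal shares of 1/10 among Kehinde, Ronke, Chukwudi, Abiodun.
Kehinde predeceased; the 1/10 allotted to Kehinde's branch passes to Kehinde's issue by representation.
The 1/10 is divided into 2 equal shares of 1/20 among Bankole, Morounke.
Bankole predeceased; the 1/20 allotted to Bankole's branch passes to Bankole's issue by representation.
The 1/20 is divided into 2 equal shares of 1/40 among Folake, Jide.
Folake is living and takes 1/40.
Jide is living and takes 1/40.
Morounke is living and takes 1/20.
Ronke predeceased; the 1/10 allotted to Ronke's branch passes to Ronke's issue by representation.
The 1/10 is divided into 3 equal shares of 1/30 among Segun, Uzoma, Yetunde.
Segun is living and takes 1/30.
Uzoma is living and takes 1/30.
Yetunde predeceased; the 1/30 allotted to Yetunde's branch passes to Yetunde's issue by representation.
Ngozi is the sole taker at this level and receives the full 1/30.
Chukwudi is living and takes 1/10.
Abiodun is living and takes 1/10.

Abiodun 1/10; Chukwudi 1/10; Folake 1/40; Jide 1/40; Morounke 1/20; Ngozi 1/30; Segun 1/30; Uzoma 1/30; Zainab 3/5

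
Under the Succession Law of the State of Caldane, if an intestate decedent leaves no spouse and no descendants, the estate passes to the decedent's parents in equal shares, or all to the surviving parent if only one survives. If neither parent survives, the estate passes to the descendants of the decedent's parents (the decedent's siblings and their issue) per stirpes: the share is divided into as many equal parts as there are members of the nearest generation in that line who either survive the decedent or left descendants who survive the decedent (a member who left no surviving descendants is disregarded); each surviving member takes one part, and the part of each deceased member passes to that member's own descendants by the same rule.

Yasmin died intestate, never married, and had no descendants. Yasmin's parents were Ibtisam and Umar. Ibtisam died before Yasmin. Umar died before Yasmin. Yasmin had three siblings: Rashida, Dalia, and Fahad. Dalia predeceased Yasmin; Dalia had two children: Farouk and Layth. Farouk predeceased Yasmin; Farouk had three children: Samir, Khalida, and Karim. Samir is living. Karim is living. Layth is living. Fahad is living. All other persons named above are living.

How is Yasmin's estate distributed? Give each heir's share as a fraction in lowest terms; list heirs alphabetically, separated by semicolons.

Neither parent survives and there are no descendants, so the estate passes to Yasmin's siblings and their issue per stirpes.
The estate is divided into 3 equal shares of 1/3 among Rashida, Dalia, Fahad.
Rashida is living and takes 1/3.
Dalia predeceased; the 1/3 allotted to Dalia's branch passes to Dalia's issue by representation.
The 1/3 is divided into 2 equal shares of 1/6 among Farouk, Layth.
Farouk predeceased; the 1/6 allotted to Farouk's branch passes to Farouk's issue by representation.
The 1/6 is divided into 3 equal shares of 1/18 among Samir, Khalida, Karim.
Samir is living and takes 1/18.
Khalida is living and takes 1/18.
Karim is living and takes 1/18.
Layth is living and takes 1/6.
Fahad is living and takes 1/3.

Fahad 1/3; Karim 1/18; Khalida 1/18; Layth 1/6; Rashida 1/3; Samir 1/18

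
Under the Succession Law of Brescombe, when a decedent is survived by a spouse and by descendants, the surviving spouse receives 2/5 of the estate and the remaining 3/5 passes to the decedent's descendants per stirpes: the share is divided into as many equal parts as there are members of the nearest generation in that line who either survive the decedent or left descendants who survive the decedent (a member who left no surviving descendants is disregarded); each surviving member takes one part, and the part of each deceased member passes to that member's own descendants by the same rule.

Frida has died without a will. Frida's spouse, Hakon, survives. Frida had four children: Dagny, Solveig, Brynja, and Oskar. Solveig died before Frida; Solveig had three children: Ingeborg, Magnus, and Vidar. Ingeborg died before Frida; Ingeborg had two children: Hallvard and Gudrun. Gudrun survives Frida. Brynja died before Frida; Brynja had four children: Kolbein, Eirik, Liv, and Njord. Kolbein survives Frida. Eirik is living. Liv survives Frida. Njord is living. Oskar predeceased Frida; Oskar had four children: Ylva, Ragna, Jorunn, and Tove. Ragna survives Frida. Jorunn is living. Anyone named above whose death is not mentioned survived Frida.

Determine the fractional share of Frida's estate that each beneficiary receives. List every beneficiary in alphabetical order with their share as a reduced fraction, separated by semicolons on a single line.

Hakon, as surviving spouse, takes 2/5.
The remaining 3/5 passes to Frida's descendants per stirpes.
The 3/5 is divided into 4 equal shares of 3/20 among Dagny, Solveig, Brynja, Oskar.
Dagny is living and takes 3/20.
Solveig predeceased; the 3/20 allotted to Solveig's branch passes to Solveig's issue by representation.
The 3/20 is divided into 3 equal shares of 1/20 among Ingeborg, Magnus, Vidar.
Ingeborg predeceased; the 1/20 allotted to Ingeborg's branch passes to Ingeborg's issue by representation.
The 1/20 is divided into 2 equal shares of 1/40 among Hallvard, Gudrun.
Hallvard is living and takes 1/40.
Gudrun is living and takes 1/40.
Magnus is living and takes 1/20.
Vidar is living and takes 1/20.
Brynja predeceased; the 3/20 allotted to Brynja's branch passes to Brynja's issue by representation.
The 3/20 is divided into 4 equal shares of 3/80 among Kolbein, Eirik, Liv, Njord.
Kolbein is living and takes 3/80.
Eirik is living and takes 3/80.
Liv is living and takes 3/80.
Njord is living and takes 3/80.
Oskar predeceased; the 3/20 allotted to Oskar's branch passes to Oskar's issue by representation.
The 3/20 is divided into 4 equal shares of 3/80 among Ylva, Ragna, Jorunn, Tove.
Ylva is living and takes 3/80.
Ragna is living and takes 3/80.
Jorunn is living and takes 3/80.
Tove is living and takes 3/80.

Dagny 3/20; Eirik 3/80; Gudrun 1/40; Hakon 2/5; Hallvard 1/40; Jorunn 3/80; Kolbein 3/80; Liv 3/80; Magnus 1/20; Njord 3/80; Ragna 3/80; Tove 3/80; Vidar 1/20; Ylva 3/80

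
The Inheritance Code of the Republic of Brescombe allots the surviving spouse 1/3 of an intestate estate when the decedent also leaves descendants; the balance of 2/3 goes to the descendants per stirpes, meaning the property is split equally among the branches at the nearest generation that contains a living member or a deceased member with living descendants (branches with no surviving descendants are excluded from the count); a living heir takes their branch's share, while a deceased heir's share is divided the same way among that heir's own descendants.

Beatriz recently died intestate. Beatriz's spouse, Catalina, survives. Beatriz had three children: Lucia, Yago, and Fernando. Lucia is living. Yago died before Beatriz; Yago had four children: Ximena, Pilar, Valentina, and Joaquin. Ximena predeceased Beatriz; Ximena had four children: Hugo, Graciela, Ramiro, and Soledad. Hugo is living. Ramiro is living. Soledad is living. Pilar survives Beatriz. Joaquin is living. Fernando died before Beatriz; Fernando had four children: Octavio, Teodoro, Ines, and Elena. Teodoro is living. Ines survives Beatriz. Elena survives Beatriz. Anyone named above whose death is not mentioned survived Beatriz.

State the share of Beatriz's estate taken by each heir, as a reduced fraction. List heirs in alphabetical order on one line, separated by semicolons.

Catalina 1/3; Elena 1/18; Graciela 1/72; Hugo 1/72; Ines 1/18; Joaquin 1/18; Lucia 2/9; Octavio 1/18; Pilar 1/18; Ramiro 1/72; Soledad 1/72; Teodoro 1/18; Valentina 1/18

Catalina, as surviving spouse, takes 1/3.
The remaining 2/3 passes to Beatriz's descendants per stirpes.
The 2/3 is divided into 3 equal shares of 2/9 among Lucia, Yago, Fernando.
Lucia is living and takes 2/9.
Yago predeceased; the 2/9 allotted to Yago's branch passes to Yago's issue by representation.
The 2/9 is divided into 4 equal shares of 1/18 among Ximena, Pilar, Valentina, Joaquin.
Ximena predeceased; the 1/18 allotted to Ximena's branch passes to Ximena's issue by representation.
The 1/18 is divided into 4 equal shares of 1/72 among Hugo, Graciela, Ramiro, Soledad.
Hugo is living and takes 1/72.
Graciela is living and takes 1/72.
Ramiro is living and takes 1/72.
Soledad is living and takes 1/72.
Pilar is living and takes 1/18.
Valentina is living and takes 1/18.
Joaquin is living and takes 1/18.
Fernando predeceased; the 2/9 allotted to Fernando's branch passes to Fernando's issue by representation.
The 2/9 is divided into 4 equal shares of 1/18 among Octavio, Teodoro, Ines, Elena.
Octavio is living and takes 1/18.
Teodoro is living and takes 1/18.
Ines is living and takes 1/18.
Elena is living and takes 1/18.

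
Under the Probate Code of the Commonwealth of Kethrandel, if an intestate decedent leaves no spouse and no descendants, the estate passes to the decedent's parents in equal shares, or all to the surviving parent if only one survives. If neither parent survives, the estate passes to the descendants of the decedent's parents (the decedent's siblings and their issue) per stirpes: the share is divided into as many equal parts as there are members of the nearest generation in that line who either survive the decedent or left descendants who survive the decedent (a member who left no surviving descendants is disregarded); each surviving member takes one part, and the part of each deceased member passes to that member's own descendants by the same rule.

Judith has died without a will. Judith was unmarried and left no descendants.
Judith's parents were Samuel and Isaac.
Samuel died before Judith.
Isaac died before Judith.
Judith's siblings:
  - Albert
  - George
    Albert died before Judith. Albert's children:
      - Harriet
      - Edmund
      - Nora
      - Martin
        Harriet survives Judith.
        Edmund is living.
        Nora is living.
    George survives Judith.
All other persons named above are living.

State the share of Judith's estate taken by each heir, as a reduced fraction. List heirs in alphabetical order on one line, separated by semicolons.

Edmund 1/8; George 1/2; Harriet 1/8; Martin 1/8; Nora 1/8

Neither parent survives and there are no descendants, so the estate passes to Judith's siblings and their issue per stirpes.
The estate is divided into 2 equal shares of 1/2 among Albert, George.
Albert predeceased; the 1/2 allotted to Albert's branch passes to Albert's issue by representation.
The 1/2 is divided into 4 equal shares of 1/8 among Harriet, Edmund, Nora, Martin.
Harriet is living and takes 1/8.
Edmund is living and takes 1/8.
Nora is living and takes 1/8.
Martin is living and takes 1/8.
George is living and takes 1/2.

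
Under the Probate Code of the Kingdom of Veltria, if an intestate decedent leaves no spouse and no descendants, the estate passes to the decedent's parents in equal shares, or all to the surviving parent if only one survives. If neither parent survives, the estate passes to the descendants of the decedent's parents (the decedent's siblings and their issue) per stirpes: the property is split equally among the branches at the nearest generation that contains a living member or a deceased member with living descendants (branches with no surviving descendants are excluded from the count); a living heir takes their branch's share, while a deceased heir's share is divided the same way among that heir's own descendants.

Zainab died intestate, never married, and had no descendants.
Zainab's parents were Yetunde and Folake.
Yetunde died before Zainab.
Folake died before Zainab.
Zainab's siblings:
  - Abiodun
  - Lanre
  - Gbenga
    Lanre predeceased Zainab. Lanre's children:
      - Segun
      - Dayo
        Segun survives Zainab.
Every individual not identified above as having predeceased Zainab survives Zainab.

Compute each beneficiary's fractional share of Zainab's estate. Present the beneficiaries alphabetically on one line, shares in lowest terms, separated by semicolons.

Abiodun 1/3; Dayo 1/6; Gbenga 1/3; Segun 1/6

Neither parent survives and there are no descendants, so the estate passes to Zainab's siblings and their issue per stirpes.
The estate is divided into 3 equal shares of 1/3 among Abiodun, Lanre, Gbenga.
Abiodun is living and takes 1/3.
Lanre predeceased; the 1/3 allotted to Lanre's branch passes to Lanre's issue by representation.
The 1/3 is divided into 2 equal shares of 1/6 among Segun, Dayo.
Segun is living and takes 1/6.
Dayo is living and takes 1/6.
Gbenga is living and takes 1/3.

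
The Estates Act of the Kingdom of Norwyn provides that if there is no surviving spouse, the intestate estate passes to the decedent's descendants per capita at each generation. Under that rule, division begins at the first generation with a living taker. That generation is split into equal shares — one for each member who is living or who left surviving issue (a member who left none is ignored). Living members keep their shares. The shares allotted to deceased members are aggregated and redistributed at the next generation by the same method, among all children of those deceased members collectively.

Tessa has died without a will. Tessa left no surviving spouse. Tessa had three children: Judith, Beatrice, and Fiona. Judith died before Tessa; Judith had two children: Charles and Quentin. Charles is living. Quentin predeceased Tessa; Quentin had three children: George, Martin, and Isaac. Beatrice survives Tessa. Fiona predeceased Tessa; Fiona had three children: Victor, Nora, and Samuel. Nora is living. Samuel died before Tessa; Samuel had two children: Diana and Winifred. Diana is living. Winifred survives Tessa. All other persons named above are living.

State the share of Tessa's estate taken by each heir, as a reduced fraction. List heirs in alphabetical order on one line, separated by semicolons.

There is no surviving spouse, so the entire estate passes to Tessa's descendants per capita at each generation.
At generation 1 (Judith, Beatrice, Fiona) there are 3 shares of (1)/3 = 1/3 each.
Living: Beatrice — each takes 1/3.
Deceased: Judith and Fiona. Their combined 2/3 is pooled and carried to generation 2.
At generation 2 (Charles, Quentin, Victor, Nora, Samuel) there are 5 shares of (2/3)/5 = 2/15 each.
Living: Charles, Victor, and Nora — each takes 2/15.
Deceased: Quentin and Samuel. Their combined 4/15 is pooled and carried to generation 3.
At generation 3 (George, Martin, Isaac, Diana, Winifred) there are 5 shares of (4/15)/5 = 4/75 each.
Living: George, Martin, Isaac, Diana, and Winifred — each takes 4/75.

Beatrice 1/3; Charles 2/15; Diana 4/75; George 4/75; Isaac 4/75; Martin 4/75; Nora 2/15; Victor 2/15; Winifred 4/75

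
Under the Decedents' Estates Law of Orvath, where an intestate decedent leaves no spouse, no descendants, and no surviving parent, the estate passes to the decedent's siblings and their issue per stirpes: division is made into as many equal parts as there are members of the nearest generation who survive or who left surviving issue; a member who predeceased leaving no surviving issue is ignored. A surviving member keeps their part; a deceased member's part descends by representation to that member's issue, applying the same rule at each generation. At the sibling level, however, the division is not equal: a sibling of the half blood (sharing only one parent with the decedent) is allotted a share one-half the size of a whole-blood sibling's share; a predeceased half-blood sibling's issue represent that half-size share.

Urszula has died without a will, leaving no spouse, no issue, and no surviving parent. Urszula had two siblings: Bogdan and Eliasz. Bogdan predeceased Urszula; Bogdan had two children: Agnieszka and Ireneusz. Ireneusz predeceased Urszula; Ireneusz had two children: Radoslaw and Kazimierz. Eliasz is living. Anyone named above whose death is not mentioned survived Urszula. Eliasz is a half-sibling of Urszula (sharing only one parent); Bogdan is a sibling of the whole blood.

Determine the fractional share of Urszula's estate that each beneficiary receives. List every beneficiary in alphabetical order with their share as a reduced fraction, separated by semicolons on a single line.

No spouse, descendants, or parent survives, so the estate passes to Urszula's siblings per stirpes.
Half-blood siblings count for one-half the weight of whole-blood siblings at the initial division.
Dividing 1 in proportion to weights (total weight 3/2): Bogdan (weight 1) → 2/3; Eliasz (weight 1/2) → 1/3.
Bogdan predeceased; the 2/3 allotted to Bogdan's branch passes to Bogdan's issue by representation.
The 2/3 is divided into 2 equal shares of 1/3 among Agnieszka, Ireneusz.
Agnieszka is living and takes 1/3.
Ireneusz predeceased; the 1/3 allotted to Ireneusz's branch passes to Ireneusz's issue by representation.
The 1/3 is divided into 2 equal shares of 1/6 among Radoslaw, Kazimierz.
Radoslaw is living and takes 1/6.
Kazimierz is living and takes 1/6.
Eliasz is living and takes 1/3.

Agnieszka 1/3; Eliasz 1/3; Kazimierz 1/6; Radoslaw 1/6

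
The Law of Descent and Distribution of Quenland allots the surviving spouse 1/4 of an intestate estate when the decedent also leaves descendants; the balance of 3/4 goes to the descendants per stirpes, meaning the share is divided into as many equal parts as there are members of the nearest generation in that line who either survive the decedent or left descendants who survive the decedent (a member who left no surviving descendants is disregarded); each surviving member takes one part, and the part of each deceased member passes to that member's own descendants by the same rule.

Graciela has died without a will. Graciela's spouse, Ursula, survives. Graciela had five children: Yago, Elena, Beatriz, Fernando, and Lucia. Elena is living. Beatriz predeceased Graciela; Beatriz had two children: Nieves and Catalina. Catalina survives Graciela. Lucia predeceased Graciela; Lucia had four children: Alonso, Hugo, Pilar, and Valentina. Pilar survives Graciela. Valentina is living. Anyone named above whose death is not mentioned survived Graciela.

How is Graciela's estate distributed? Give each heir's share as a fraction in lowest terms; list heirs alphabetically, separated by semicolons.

Ursula, as surviving spouse, takes 1/4.
The remaining 3/4 passes to Graciela's descendants per stirpes.
The 3/4 is divided into 5 equal shares of 3/20 among Yago, Elena, Beatriz, Fernando, Lucia.
Yago is living and takes 3/20.
Elena is living and takes 3/20.
Beatriz predeceased; the 3/20 allotted to Beatriz's branch passes to Beatriz's issue by representation.
The 3/20 is divided into 2 equal shares of 3/40 among Nieves, Catalina.
Nieves is living and takes 3/40.
Catalina is living and takes 3/40.
Fernando is living and takes 3/20.
Lucia predeceased; the 3/20 allotted to Lucia's branch passes to Lucia's issue by representation.
The 3/20 is divided into 4 equal shares of 3/80 among Alonso, Hugo, Pilar, Valentina.
Alonso is living and takes 3/80.
Hugo is living and takes 3/80.
Pilar is living and takes 3/80.
Valentina is living and takes 3/80.

Alonso 3/80; Catalina 3/40; Elena 3/20; Fernando 3/20; Hugo 3/80; Nieves 3/40; Pilar 3/80; Ursula 1/4; Valentina 3/80; Yago 3/20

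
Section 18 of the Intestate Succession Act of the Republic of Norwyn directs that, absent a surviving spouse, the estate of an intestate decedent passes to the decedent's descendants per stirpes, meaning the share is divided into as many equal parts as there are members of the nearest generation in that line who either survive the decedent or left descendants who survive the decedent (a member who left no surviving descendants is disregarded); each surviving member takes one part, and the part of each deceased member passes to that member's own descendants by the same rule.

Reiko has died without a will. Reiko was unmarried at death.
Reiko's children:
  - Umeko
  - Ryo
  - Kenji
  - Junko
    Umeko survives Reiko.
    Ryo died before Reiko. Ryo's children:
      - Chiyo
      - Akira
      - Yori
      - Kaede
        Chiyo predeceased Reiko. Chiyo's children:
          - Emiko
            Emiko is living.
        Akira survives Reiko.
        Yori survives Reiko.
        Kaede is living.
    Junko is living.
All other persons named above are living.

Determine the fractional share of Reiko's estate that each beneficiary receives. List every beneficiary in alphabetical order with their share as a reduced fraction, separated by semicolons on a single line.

Akira 1/16; Emiko 1/16; Junko 1/4; Kaede 1/16; Kenji 1/4; Umeko 1/4; Yori 1/16

There is no surviving spouse, so the entire estate passes to Reiko's descendants per stirpes.
The estate is divided into 4 equal shares of 1/4 among Umeko, Ryo, Kenji, Junko.
Umeko is living and takes 1/4.
Ryo predeceased; the 1/4 allotted to Ryo's branch passes to Ryo's issue by representation.
The 1/4 is divided into 4 equal shares of 1/16 among Chiyo, Akira, Yori, Kaede.
Chiyo predeceased; the 1/16 allotted to Chiyo's branch passes to Chiyo's issue by representation.
Emiko is the sole taker at this level and receives the full 1/16.
Akira is living and takes 1/16.
Yori is living and takes 1/16.
Kaede is living and takes 1/16.
Kenji is living and takes 1/4.
Junko is living and takes 1/4.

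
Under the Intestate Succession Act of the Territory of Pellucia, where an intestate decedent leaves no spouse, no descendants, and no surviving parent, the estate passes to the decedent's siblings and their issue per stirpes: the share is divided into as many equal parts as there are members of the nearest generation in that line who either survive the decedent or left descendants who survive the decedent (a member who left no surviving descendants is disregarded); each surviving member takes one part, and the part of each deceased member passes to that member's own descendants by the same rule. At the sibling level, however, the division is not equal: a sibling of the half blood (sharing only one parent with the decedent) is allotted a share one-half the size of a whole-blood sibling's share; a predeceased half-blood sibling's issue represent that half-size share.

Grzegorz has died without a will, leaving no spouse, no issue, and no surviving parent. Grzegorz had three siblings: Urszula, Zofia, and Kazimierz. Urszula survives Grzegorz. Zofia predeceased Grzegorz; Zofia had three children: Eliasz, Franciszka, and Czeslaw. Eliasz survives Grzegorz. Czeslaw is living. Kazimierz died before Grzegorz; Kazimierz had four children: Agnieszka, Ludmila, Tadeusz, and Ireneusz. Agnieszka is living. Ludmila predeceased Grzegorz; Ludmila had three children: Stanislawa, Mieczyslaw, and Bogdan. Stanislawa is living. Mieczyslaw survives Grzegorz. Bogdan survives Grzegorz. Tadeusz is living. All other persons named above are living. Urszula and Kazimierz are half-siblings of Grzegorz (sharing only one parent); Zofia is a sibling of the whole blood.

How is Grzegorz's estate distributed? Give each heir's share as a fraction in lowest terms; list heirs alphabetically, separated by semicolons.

Agnieszka 1/16; Bogdan 1/48; Czeslaw 1/6; Eliasz 1/6; Franciszka 1/6; Ireneusz 1/16; Mieczyslaw 1/48; Stanislawa 1/48; Tadeusz 1/16; Urszula 1/4

No spouse, descendants, or parent survives, so the estate passes to Grzegorz's siblings per stirpes.
Half-blood siblings count for one-half the weight of whole-blood siblings at the initial division.
Dividing 1 in proportion to weights (total weight 2): Urszula (weight 1/2) → 1/4; Zofia (weight 1) → 1/2; Kazimierz (weight 1/2) → 1/4.
Urszula is living and takes 1/4.
Zofia predeceased; the 1/2 allotted to Zofia's branch passes to Zofia's issue by representation.
The 1/2 is divided into 3 equal shares of 1/6 among Eliasz, Franciszka, Czeslaw.
Eliasz is living and takes 1/6.
Franciszka is living and takes 1/6.
Czeslaw is living and takes 1/6.
Kazimierz predeceased; the 1/4 allotted to Kazimierz's branch passes to Kazimierz's issue by representation.
The 1/4 is divided into 4 equal shares of 1/16 among Agnieszka, Ludmila, Tadeusz, Ireneusz.
Agnieszka is living and takes 1/16.
Ludmila predeceased; the 1/16 allotted to Ludmila's branch passes to Ludmila's issue by representation.
The 1/16 is divided into 3 equal shares of 1/48 among Stanislawa, Mieczyslaw, Bogdan.
Stanislawa is living and takes 1/48.
Mieczyslaw is living and takes 1/48.
Bogdan is living and takes 1/48.
Tadeusz is living and takes 1/16.
Ireneusz is living and takes 1/16.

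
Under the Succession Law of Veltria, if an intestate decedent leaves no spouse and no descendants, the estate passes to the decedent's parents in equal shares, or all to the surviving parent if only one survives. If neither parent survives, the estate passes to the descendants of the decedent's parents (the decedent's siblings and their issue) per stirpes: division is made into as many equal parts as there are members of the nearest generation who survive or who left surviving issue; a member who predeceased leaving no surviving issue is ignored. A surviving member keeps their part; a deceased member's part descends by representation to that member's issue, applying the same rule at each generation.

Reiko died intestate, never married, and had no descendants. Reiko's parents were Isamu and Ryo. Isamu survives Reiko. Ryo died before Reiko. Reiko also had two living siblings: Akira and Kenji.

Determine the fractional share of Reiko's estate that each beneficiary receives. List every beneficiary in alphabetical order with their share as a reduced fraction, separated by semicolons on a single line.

Only one parent, Isamu, survives, so Isamu takes the entire estate. The siblings take nothing because a surviving parent has priority.

Isamu 1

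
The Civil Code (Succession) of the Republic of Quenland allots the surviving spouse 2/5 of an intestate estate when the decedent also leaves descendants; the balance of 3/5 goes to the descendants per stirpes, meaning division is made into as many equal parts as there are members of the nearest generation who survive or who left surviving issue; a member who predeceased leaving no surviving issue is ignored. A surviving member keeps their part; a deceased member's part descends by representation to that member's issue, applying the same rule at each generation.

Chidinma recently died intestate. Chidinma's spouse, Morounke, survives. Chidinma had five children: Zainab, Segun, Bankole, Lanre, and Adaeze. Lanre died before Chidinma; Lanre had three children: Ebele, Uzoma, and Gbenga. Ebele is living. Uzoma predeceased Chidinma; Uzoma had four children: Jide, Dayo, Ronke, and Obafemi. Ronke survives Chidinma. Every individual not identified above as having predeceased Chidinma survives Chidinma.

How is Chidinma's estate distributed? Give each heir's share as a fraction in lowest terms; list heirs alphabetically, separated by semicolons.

Morounke, as surviving spouse, takes 2/5.
The remaining 3/5 passes to Chidinma's descendants per stirpes.
The 3/5 is divided into 5 equal shares of 3/25 among Zainab, Segun, Bankole, Lanre, Adaeze.
Zainab is living and takes 3/25.
Segun is living and takes 3/25.
Bankole is living and takes 3/25.
Lanre predeceased; the 3/25 allotted to Lanre's branch passes to Lanre's issue by representation.
The 3/25 is divided into 3 equal shares of 1/25 among Ebele, Uzoma, Gbenga.
Ebele is living and takes 1/25.
Uzoma predeceased; the 1/25 allotted to Uzoma's branch passes to Uzoma's issue by representation.
The 1/25 is divided into 4 equal shares of 1/100 among Jide, Dayo, Ronke, Obafemi.
Jide is living and takes 1/100.
Dayo is living and takes 1/100.
Ronke is living and takes 1/100.
Obafemi is living and takes 1/100.
Gbenga is living and takes 1/25.
Adaeze is living and takes 3/25.

Adaeze 3/25; Bankole 3/25; Dayo 1/100; Ebele 1/25; Gbenga 1/25; Jide 1/100; Morounke 2/5; Obafemi 1/100; Ronke 1/100; Segun 3/25; Zainab 3/25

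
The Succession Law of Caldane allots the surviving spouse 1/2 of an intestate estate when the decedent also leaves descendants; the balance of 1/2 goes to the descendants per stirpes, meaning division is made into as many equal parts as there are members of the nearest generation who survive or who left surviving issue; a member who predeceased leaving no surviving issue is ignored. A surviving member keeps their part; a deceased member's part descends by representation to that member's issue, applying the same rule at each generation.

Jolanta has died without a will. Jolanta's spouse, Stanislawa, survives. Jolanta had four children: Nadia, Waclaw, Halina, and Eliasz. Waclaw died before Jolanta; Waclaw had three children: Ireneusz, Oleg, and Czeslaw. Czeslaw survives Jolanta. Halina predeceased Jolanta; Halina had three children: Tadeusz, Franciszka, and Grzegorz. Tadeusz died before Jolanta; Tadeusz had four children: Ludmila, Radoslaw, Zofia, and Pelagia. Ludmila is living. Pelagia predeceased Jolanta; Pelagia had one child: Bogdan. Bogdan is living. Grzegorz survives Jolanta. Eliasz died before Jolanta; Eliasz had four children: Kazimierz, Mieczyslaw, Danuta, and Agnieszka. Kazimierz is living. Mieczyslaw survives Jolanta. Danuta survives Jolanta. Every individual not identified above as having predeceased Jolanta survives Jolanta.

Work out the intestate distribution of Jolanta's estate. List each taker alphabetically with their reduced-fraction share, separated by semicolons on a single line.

Agnieszka 1/32; Bogdan 1/96; Czeslaw 1/24; Danuta 1/32; Franciszka 1/24; Grzegorz 1/24; Ireneusz 1/24; Kazimierz 1/32; Ludmila 1/96; Mieczyslaw 1/32; Nadia 1/8; Oleg 1/24; Radoslaw 1/96; Stanislawa 1/2; Zofia 1/96

Stanislawa, as surviving spouse, takes 1/2.
The remaining 1/2 passes to Jolanta's descendants per stirpes.
The 1/2 is divided into 4 equal shares of 1/8 among Nadia, Waclaw, Halina, Eliasz.
Nadia is living and takes 1/8.
Waclaw predeceased; the 1/8 allotted to Waclaw's branch passes to Waclaw's issue by representation.
The 1/8 is divided into 3 equal shares of 1/24 among Ireneusz, Oleg, Czeslaw.
Ireneusz is living and takes 1/24.
Oleg is living and takes 1/24.
Czeslaw is living and takes 1/24.
Halina predeceased; the 1/8 allotted to Halina's branch passes to Halina's issue by representation.
The 1/8 is divided into 3 equal shares of 1/24 among Tadeusz, Franciszka, Grzegorz.
Tadeusz predeceased; the 1/24 allotted to Tadeusz's branch passes to Tadeusz's issue by representation.
The 1/24 is divided into 4 equal shares of 1/96 among Ludmila, Radoslaw, Zofia, Pelagia.
Ludmila is living and takes 1/96.
Radoslaw is living and takes 1/96.
Zofia is living and takes 1/96.
Pelagia predeceased; the 1/96 allotted to Pelagia's branch passes to Pelagia's issue by representation.
Bogdan is the sole taker at this level and receives the full 1/96.
Franciszka is living and takes 1/24.
Grzegorz is living and takes 1/24.
Eliasz predeceased; the 1/8 allotted to Eliasz's branch passes to Eliasz's issue by representation.
The 1/8 is divided into 4 equal shares of 1/32 among Kazimierz, Mieczyslaw, Danuta, Agnieszka.
Kazimierz is living and takes 1/32.
Mieczyslaw is living and takes 1/32.
Danuta is living and takes 1/32.
Agnieszka is living and takes 1/32.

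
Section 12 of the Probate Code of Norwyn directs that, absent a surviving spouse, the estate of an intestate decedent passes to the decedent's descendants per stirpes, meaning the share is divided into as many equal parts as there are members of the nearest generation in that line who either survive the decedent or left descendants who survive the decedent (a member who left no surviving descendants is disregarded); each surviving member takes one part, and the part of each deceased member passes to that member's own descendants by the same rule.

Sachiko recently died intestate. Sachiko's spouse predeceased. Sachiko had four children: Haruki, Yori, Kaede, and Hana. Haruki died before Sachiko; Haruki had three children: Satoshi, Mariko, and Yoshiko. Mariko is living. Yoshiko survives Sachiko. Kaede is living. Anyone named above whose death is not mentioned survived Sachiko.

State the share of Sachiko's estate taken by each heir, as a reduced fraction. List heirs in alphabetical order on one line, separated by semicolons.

There is no surviving spouse, so the entire estate passes to Sachiko's descendants per stirpes.
The estate is divided into 4 equal shares of 1/4 among Haruki, Yori, Kaede, Hana.
Haruki predeceased; the 1/4 allotted to Haruki's branch passes to Haruki's issue by representation.
The 1/4 is divided into 3 equal shares of 1/12 among Satoshi, Mariko, Yoshiko.
Satoshi is living and takes 1/12.
Mariko is living and takes 1/12.
Yoshiko is living and takes 1/12.
Yori is living and takes 1/4.
Kaede is living and takes 1/4.
Hana is living and takes 1/4.

Hana 1/4; Kaede 1/4; Mariko 1/12; Satoshi 1/12; Yori 1/4; Yoshiko 1/12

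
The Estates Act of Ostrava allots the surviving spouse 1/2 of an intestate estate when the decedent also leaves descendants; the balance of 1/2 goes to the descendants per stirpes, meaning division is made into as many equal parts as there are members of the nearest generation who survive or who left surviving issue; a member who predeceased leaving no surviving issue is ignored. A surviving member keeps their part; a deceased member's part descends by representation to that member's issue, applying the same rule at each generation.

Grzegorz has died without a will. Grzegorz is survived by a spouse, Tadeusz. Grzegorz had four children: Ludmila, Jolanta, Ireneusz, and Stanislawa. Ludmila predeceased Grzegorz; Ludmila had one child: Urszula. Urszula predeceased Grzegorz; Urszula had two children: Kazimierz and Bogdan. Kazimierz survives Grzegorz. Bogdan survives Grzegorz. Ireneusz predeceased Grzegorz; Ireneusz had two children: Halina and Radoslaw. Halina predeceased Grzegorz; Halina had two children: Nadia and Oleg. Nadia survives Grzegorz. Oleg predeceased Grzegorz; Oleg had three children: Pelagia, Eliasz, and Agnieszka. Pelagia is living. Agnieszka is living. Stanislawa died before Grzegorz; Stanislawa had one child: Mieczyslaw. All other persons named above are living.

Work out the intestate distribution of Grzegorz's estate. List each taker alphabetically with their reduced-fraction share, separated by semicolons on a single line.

Tadeusz, as surviving spouse, takes 1/2.
The remaining 1/2 passes to Grzegorz's descendants per stirpes.
The 1/2 is divided into 4 equal shares of 1/8 among Ludmila, Jolanta, Ireneusz, Stanislawa.
Ludmila predeceased; the 1/8 allotted to Ludmila's branch passes to Ludmila's issue by representation.
Urszula's line is the sole branch at this level, so the full 1/8 passes to Urszula's issue by representation.
The 1/8 is divided into 2 equal shares of 1/16 among Kazimierz, Bogdan.
Kazimierz is living and takes 1/16.
Bogdan is living and takes 1/16.
Jolanta is living and takes 1/8.
Ireneusz predeceased; the 1/8 allotted to Ireneusz's branch passes to Ireneusz's issue by representation.
The 1/8 is divided into 2 equal shares of 1/16 among Halina, Radoslaw.
Halina predeceased; the 1/16 allotted to Halina's branch passes to Halina's issue by representation.
The 1/16 is divided into 2 equal shares of 1/32 among Nadia, Oleg.
Nadia is living and takes 1/32.
Oleg predeceased; the 1/32 allotted to Oleg's branch passes to Oleg's issue by representation.
The 1/32 is divided into 3 equal shares of 1/96 among Pelagia, Eliasz, Agnieszka.
Pelagia is living and takes 1/96.
Eliasz is living and takes 1/96.
Agnieszka is living and takes 1/96.
Radoslaw is living and takes 1/16.
Stanislawa predeceased; the 1/8 allotted to Stanislawa's branch passes to Stanislawa's issue by representation.
Mieczyslaw is the sole taker at this level and receives the full 1/8.

Agnieszka 1/96; Bogdan 1/16; Eliasz 1/96; Jolanta 1/8; Kazimierz 1/16; Mieczyslaw 1/8; Nadia 1/32; Pelagia 1/96; Radoslaw 1/16; Tadeusz 1/2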